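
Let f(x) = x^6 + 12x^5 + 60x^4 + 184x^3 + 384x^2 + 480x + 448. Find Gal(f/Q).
C_3 x S_3, the group 6T5 of order 18

The polynomial f is an irreducible sextic over Q, so G = Gal(f/Q) is one of the 16 transitive subgroups 6T1, ..., 6T16 of S_6. The discriminant of f is -190210142896128, which is not a perfect square, so G is not contained in A_6. The transitive groups of degree 6 not contained in A_6 are: C_6 (6T1, order 6), S_3 (6T2, order 6), D_6 (6T3, order 12), C_3 x S_3 (6T5, order 18), A_4 x C_2 (6T6, order 24), S_4 (6T8, order 24), S_3 x S_3 (6T9, order 36), S_4 x C_2 (6T11, order 48), (S_3 x S_3) : C_2 (6T13, order 72), PGL(2,5) (6T14, order 120), S_6 (6T16, order 720). By Dedekind's theorem, for a prime p not dividing disc(f) the degrees of the irreducible factors of f mod p form the cycle type of an element of G. Factoring f modulo the 33 such primes p <= 149 (skipping 2, 3, which divide the discriminant), each new pattern first appears at: mod 5: f = (x^6 + 2x^5 + 4x^3 + 4x^2 + 3), pattern 6; mod 7: f = (x)(x + 1)(x + 5)(x^3 + 6x^2 + 5x + 5), pattern 3+1+1+1; mod 17: f = (x^2 + 2x + 11)(x^2 + 13x + 16)(x^2 + 14x + 1), pattern 2+2+2; mod 19: f = (x^3 + 6x^2 + 12x + 4)(x^3 + 6x^2 + 12x + 17), pattern 3+3; mod 73: f = (x + 13)(x + 15)(x + 17)(x + 31)(x + 33)(x + 49), pattern 1+1+1+1+1+1. No other pattern occurs in this range, so the set of observed cycle types is {6, 3+1+1+1, 2+2+2, 3+3, 1+1+1+1+1+1}. The candidates containing elements of all these cycle types are C_3 x S_3 (6T5) of order 18, S_3 x S_3 (6T9) of order 36, (S_3 x S_3) : C_2 (6T13) of order 72, S_6 (6T16) of order 720; the others are excluded. The observed types are precisely the cycle types that occur in C_3 x S_3 (6T5). Each of the other remaining candidates has further cycle types, and by the Chebotarev density theorem the matching factorization patterns would occur for a proportion of primes equal to their share of the group: S_3 x S_3 (6T9) additionally contains elements of type 2+2+1+1 (9 of its 36 elements, about 25% of primes); (S_3 x S_3) : C_2 (6T13) additionally contains elements of type 4+2, 3+2+1, 2+2+1+1, 2+1+1+1+1 (45 of its 72 elements, about 62% of primes); S_6 (6T16) additionally contains elements of type 5+1, 4+2, 4+1+1, 3+2+1, 2+2+1+1, 2+1+1+1+1 (504 of its 720 elements, about 70% of primes). None of the 33 primes tested shows any such pattern (for each of these groups the chance of that is below 10^-4), which rules them out. Hence G = C_3 x S_3 (6T5), of order 18.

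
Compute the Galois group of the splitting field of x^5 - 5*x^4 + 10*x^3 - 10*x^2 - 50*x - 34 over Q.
The polynomial f is an irreducible quintic over Q, so G = Gal(f/Q) is a transitive subgroup of S_5: one of C_5 (5T1, order 5), D_5 (5T2, order 10), F_20 (5T3, order 20), A_5 (5T4, order 60) or S_5 (5T5, order 120). The discriminant of f is 58564000000 = 242000^2, a perfect square, so G is contained in A_5. The transitive groups of degree 5 contained in A_5 are: C_5 (5T1, order 5), D_5 (5T2, order 10), A_5 (5T4, order 60). By Dedekind's theorem, for a prime p not dividing disc(f) the degrees of the irreducible factors of f mod p form the cycle type of an element of G. Factoring f modulo the 3 such primes p <= 13 (skipping 2, 5, 11, which divide the discriminant), each new pattern first appears at: mod 3: f = (x^5 + x^4 + x^3 + 2x^2 + x + 2), pattern 5; mod 13: f = (x + 4)(x + 6)(x^3 + 11x^2 + 6x + 4), pattern 3+1+1. No other pattern occurs in this range, so the set of observed cycle types is {5, 3+1+1}. Among the candidates above, the only group containing elements of all these cycle types is A_5 (5T4) — each of C_5 (5T1), D_5 (5T2) lacks at least one of them. Hence G = A_5 (5T4), of order 60.

A_5, the alternating group on 5 letters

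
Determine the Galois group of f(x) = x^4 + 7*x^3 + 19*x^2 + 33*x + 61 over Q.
C_4, the cyclic group of order 4

The polynomial is an irreducible quartic over Q and its discriminant is 9453125, which is not a perfect square, so the Galois group is not contained in A_4. The resolvent cubic y^3 - 19*y^2 - 13*y + 558 has exactly one rational root, so the Galois group is C_4 or D_4. The quartic becomes reducible over Q(sqrt(disc)), so the group is C_4.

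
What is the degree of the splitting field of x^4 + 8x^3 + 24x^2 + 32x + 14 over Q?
The degree of the splitting field over Q equals the order of the Galois group, so first determine the group. The polynomial is an irreducible quartic over Q and its discriminant is -2048, which is not a perfect square, so the Galois group is not contained in A_4. The resolvent cubic y^3 - 24*y^2 + 200*y - 576 has exactly one rational root, so the Galois group is C_4 or D_4. The quartic remains irreducible over Q(sqrt(disc)), so the group is D_4. The Galois group D_4 (4T3) has order 8, so the splitting field has degree 8 over Q.

8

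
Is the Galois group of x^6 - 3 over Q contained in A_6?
No

The polynomial is irreducible of degree 6 over Q. Its discriminant is 11337408, which is not a perfect square. A Galois group lies in the alternating group exactly when the discriminant is a square in Q, so the Galois group (D_6) is not contained in A_6.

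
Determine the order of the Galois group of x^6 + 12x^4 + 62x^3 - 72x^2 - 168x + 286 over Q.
The degree of the splitting field over Q equals the order of the Galois group, so first determine the group. The polynomial f is an irreducible sextic over Q, so G = Gal(f/Q) is one of the 16 transitive subgroups 6T1, ..., 6T16 of S_6. The discriminant of f is 407330802770688, which is not a perfect square, so G is not contained in A_6. The transitive groups of degree 6 not contained in A_6 are: C_6 (6T1, order 6), S_3 (6T2, order 6), D_6 (6T3, order 12), C_3 x S_3 (6T5, order 18), A_4 x C_2 (6T6, order 24), S_4 (6T8, order 24), S_3 x S_3 (6T9, order 36), S_4 x C_2 (6T11, order 48), (S_3 x S_3) : C_2 (6T13, order 72), PGL(2,5) (6T14, order 120), S_6 (6T16, order 720). By Dedekind's theorem, for a prime p not dividing disc(f) the degrees of the irreducible factors of f mod p form the cycle type of an element of G. Factoring f modulo the 22 such primes p <= 97 (skipping 2, 3, 37, which divide the discriminant), each new pattern first appears at: mod 5: f = (x^6 + 2x^4 + 2x^3 + 3x^2 + 2x + 1), pattern 6; mod 11: f = (x)(x + 10)(x^2 + 9)(x^2 + x + 4), pattern 2+2+1+1; mod 13: f = (x)(x + 3)(x + 10)(x^3 + 8x + 10), pattern 3+1+1+1; mod 31: f = (x^2 + 3x + 11)(x^2 + 9x + 15)(x^2 + 19x + 10), pattern 2+2+2; mod 97: f = (x^3 + 43x + 75)(x^3 + 66x + 84), pattern 3+3. No other pattern occurs in this range, so the set of observed cycle types is {6, 2+2+1+1, 3+1+1+1, 2+2+2, 3+3}. The candidates containing elements of all these cycle types are S_3 x S_3 (6T9) of order 36, (S_3 x S_3) : C_2 (6T13) of order 72, S_6 (6T16) of order 720; the others are excluded. The observed types are precisely the cycle types that occur in S_3 x S_3 (6T9) (apart from the identity). Each of the other remaining candidates has further cycle types, and by the Chebotarev density theorem the matching factorization patterns would occur for a proportion of primes equal to their share of the group: (S_3 x S_3) : C_2 (6T13) additionally contains elements of type 4+2, 3+2+1, 2+1+1+1+1 (36 of its 72 elements, about 50% of primes); S_6 (6T16) additionally contains elements of type 5+1, 4+2, 4+1+1, 3+2+1, 2+1+1+1+1 (459 of its 720 elements, about 64% of primes). None of the 22 primes tested shows any such pattern (for each of these groups the chance of that is below 10^-4), which rules them out. Hence G = S_3 x S_3 (6T9), of order 36. The Galois group S_3 x S_3 (6T9) has order 36, so the splitting field has degree 36 over Q.

36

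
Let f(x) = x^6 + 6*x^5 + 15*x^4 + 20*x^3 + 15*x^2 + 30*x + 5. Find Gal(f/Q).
6T15: A_6

The polynomial f is an irreducible sextic over Q, so G = Gal(f/Q) is one of the 16 transitive subgroups 6T1, ..., 6T16 of S_6. The discriminant of f is 746496000000 = 864000^2, a perfect square, so G is contained in A_6. The transitive groups of degree 6 contained in A_6 are: A_4 (6T4, order 12), S_4 (6T7, order 24), (C_3 x C_3) : C_4 (6T10, order 36), PSL(2,5) (6T12, order 60), A_6 (6T15, order 360). By Dedekind's theorem, for a prime p not dividing disc(f) the degrees of the irreducible factors of f mod p form the cycle type of an element of G. Factoring f modulo the 6 such primes p <= 23 (skipping 2, 3, 5, which divide the discriminant), each new pattern first appears at: mod 7: f = (x + 4)(x^5 + 2x^4 + 6x^2 + 5x + 3), pattern 5+1; mod 23: f = (x + 8)(x + 13)(x + 22)(x^3 + 9x^2 + 5x + 13), pattern 3+1+1+1. No other pattern occurs in this range, so the set of observed cycle types is {5+1, 3+1+1+1}. Among the candidates above, the only group containing elements of all these cycle types is A_6 (6T15) — each of A_4 (6T4), S_4 (6T7), (C_3 x C_3) : C_4 (6T10), PSL(2,5) (6T12) lacks at least one of them. Hence G = A_6 (6T15), of order 360.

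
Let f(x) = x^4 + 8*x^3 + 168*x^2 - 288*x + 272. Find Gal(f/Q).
C_4 (also written C4)

The polynomial is an irreducible quartic over Q and its discriminant is 2706366267392, which is not a perfect square, so the Galois group is not contained in A_4. The resolvent cubic y^3 - 168*y^2 - 3392*y + 82432 has exactly one rational root, so the Galois group is C_4 or D_4. The quartic becomes reducible over Q(sqrt(disc)), so the group is C_4.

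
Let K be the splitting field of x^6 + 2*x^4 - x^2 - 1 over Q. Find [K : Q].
12

The degree of the splitting field over Q equals the order of the Galois group, so first determine the group. The polynomial f is an irreducible sextic over Q, so G = Gal(f/Q) is one of the 16 transitive subgroups 6T1, ..., 6T16 of S_6. The discriminant of f is 153664 = 392^2, a perfect square, so G is contained in A_6. The transitive groups of degree 6 contained in A_6 are: A_4 (6T4, order 12), S_4 (6T7, order 24), (C_3 x C_3) : C_4 (6T10, order 36), PSL(2,5) (6T12, order 60), A_6 (6T15, order 360). By Dedekind's theorem, for a prime p not dividing disc(f) the degrees of the irreducible factors of f mod p form the cycle type of an element of G. Factoring f modulo the 33 such primes p <= 149 (skipping 2, 7, which divide the discriminant), each new pattern first appears at: mod 3: f = (x^3 + x^2 + 2)(x^3 + 2x^2 + 1), pattern 3+3; mod 13: f = (x + 2)(x + 11)(x^2 + 8)(x^2 + 11), pattern 2+2+1+1. No other pattern occurs in this range, so the set of observed cycle types is {3+3, 2+2+1+1}. The candidates containing elements of all these cycle types are A_4 (6T4) of order 12, S_4 (6T7) of order 24, (C_3 x C_3) : C_4 (6T10) of order 36, PSL(2,5) (6T12) of order 60, A_6 (6T15) of order 360; the others are excluded. The observed types are precisely the cycle types that occur in A_4 (6T4) (apart from the identity). Each of the other remaining candidates has further cycle types, and by the Chebotarev density theorem the matching factorization patterns would occur for a proportion of primes equal to their share of the group: S_4 (6T7) additionally contains elements of type 4+2 (6 of its 24 elements, about 25% of primes); (C_3 x C_3) : C_4 (6T10) additionally contains elements of type 4+2, 3+1+1+1 (22 of its 36 elements, about 61% of primes); PSL(2,5) (6T12) additionally contains elements of type 5+1 (24 of its 60 elements, about 40% of primes); A_6 (6T15) additionally contains elements of type 5+1, 4+2, 3+1+1+1 (274 of its 360 elements, about 76% of primes). None of the 33 primes tested shows any such pattern (for each of these groups the chance of that is below 10^-4), which rules them out. Hence G = A_4 (6T4), of order 12. The Galois group A_4 (6T4) has order 12, so the splitting field has degree 12 over Q.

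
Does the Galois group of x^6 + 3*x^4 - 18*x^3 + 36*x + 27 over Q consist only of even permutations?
The polynomial is irreducible of degree 6 over Q. Its discriminant is -28010528989632, which is not a perfect square. A Galois group lies in the alternating group exactly when the discriminant is a square in Q, so the Galois group (PGL(2,5)) is not contained in A_6.

No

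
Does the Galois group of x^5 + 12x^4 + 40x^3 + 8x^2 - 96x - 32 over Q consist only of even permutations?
Yes

The polynomial is irreducible of degree 5 over Q. Its discriminant is 15352201216 = 123904^2, a perfect square. A Galois group lies in the alternating group exactly when the discriminant is a square in Q, so the Galois group (C_5) is contained in A_5.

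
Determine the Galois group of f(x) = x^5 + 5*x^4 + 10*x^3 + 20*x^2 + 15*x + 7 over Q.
5T3: F_20

The polynomial f is an irreducible quintic over Q, so G = Gal(f/Q) is a transitive subgroup of S_5: one of C_5 (5T1, order 5), D_5 (5T2, order 10), F_20 (5T3, order 20), A_5 (5T4, order 60) or S_5 (5T5, order 120). The discriminant of f is 31250000, which is not a perfect square, so G is not contained in A_5. The transitive groups of degree 5 not contained in A_5 are: F_20 (5T3, order 20), S_5 (5T5, order 120). By Dedekind's theorem, for a prime p not dividing disc(f) the degrees of the irreducible factors of f mod p form the cycle type of an element of G. Factoring f modulo the 18 such primes p <= 71 (skipping 2, 5, which divide the discriminant), each new pattern first appears at: mod 3: f = (x + 1)(x^4 + x^3 + 2x + 1), pattern 4+1; mod 11: f = (x^5 + 5x^4 + 10x^3 + 9x^2 + 4x + 7), pattern 5; mod 19: f = (x + 13)(x^2 + x + 16)(x^2 + 10x + 12), pattern 2+2+1. No other pattern occurs in this range, so the set of observed cycle types is {4+1, 5, 2+2+1}. The candidates containing elements of all these cycle types are F_20 (5T3) of order 20, S_5 (5T5) of order 120; the others are excluded. The observed types are precisely the cycle types that occur in F_20 (5T3) (apart from the identity). Each of the other remaining candidates has further cycle types, and by the Chebotarev density theorem the matching factorization patterns would occur for a proportion of primes equal to their share of the group: S_5 (5T5) additionally contains elements of type 3+2, 3+1+1, 2+1+1+1 (50 of its 120 elements, about 42% of primes). None of the 18 primes tested shows any such pattern (for each of these groups the chance of that is below 10^-4), which rules them out. Hence G = F_20 (5T3), of order 20.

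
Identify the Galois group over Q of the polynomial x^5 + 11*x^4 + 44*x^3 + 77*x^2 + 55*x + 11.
C_5

The polynomial f is an irreducible quintic over Q, so G = Gal(f/Q) is a transitive subgroup of S_5: one of C_5 (5T1, order 5), D_5 (5T2, order 10), F_20 (5T3, order 20), A_5 (5T4, order 60) or S_5 (5T5, order 120). The discriminant of f is 14641 = 121^2, a perfect square, so G is contained in A_5. The transitive groups of degree 5 contained in A_5 are: C_5 (5T1, order 5), D_5 (5T2, order 10), A_5 (5T4, order 60). By Dedekind's theorem, for a prime p not dividing disc(f) the degrees of the irreducible factors of f mod p form the cycle type of an element of G. Factoring f modulo the 14 such primes p <= 47 (skipping 11, which divides the discriminant), each new pattern first appears at: mod 2: f = (x^5 + x^4 + x^2 + x + 1), pattern 5; mod 23: f = (x + 11)(x + 14)(x + 15)(x + 19)(x + 21), pattern 1+1+1+1+1. No other pattern occurs in this range, so the set of observed cycle types is {5, 1+1+1+1+1}. The candidates containing elements of all these cycle types are C_5 (5T1) of order 5, D_5 (5T2) of order 10, A_5 (5T4) of order 60; the others are excluded. The observed types are precisely the cycle types that occur in C_5 (5T1). Each of the other remaining candidates has further cycle types, and by the Chebotarev density theorem the matching factorization patterns would occur for a proportion of primes equal to their share of the group: D_5 (5T2) additionally contains elements of type 2+2+1 (5 of its 10 elements, about 50% of primes); A_5 (5T4) additionally contains elements of type 3+1+1, 2+2+1 (35 of its 60 elements, about 58% of primes). None of the 14 primes tested shows any such pattern (for each of these groups the chance of that is below 10^-4), which rules them out. Hence G = C_5 (5T1), of order 5.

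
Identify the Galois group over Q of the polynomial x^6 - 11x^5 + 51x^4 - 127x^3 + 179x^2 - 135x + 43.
The polynomial f is an irreducible sextic over Q, so G = Gal(f/Q) is one of the 16 transitive subgroups 6T1, ..., 6T16 of S_6. The discriminant of f is -16807, which is not a perfect square, so G is not contained in A_6. The transitive groups of degree 6 not contained in A_6 are: C_6 (6T1, order 6), S_3 (6T2, order 6), D_6 (6T3, order 12), C_3 x S_3 (6T5, order 18), A_4 x C_2 (6T6, order 24), S_4 (6T8, order 24), S_3 x S_3 (6T9, order 36), S_4 x C_2 (6T11, order 48), (S_3 x S_3) : C_2 (6T13, order 72), PGL(2,5) (6T14, order 120), S_6 (6T16, order 720). By Dedekind's theorem, for a prime p not dividing disc(f) the degrees of the irreducible factors of f mod p form the cycle type of an element of G. Factoring f modulo the 37 such primes p <= 163 (skipping 7, which divides the discriminant), each new pattern first appears at: mod 2: f = (x^3 + x + 1)(x^3 + x^2 + 1), pattern 3+3; mod 3: f = (x^6 + x^5 + 2x^3 + 2x^2 + 1), pattern 6; mod 13: f = (x^2 + x + 8)(x^2 + 2x + 6)(x^2 + 12x + 12), pattern 2+2+2; mod 29: f = (x + 2)(x + 3)(x + 4)(x + 7)(x + 11)(x + 20), pattern 1+1+1+1+1+1. No other pattern occurs in this range, so the set of observed cycle types is {3+3, 6, 2+2+2, 1+1+1+1+1+1}. The candidates containing elements of all these cycle types are C_6 (6T1) of order 6, D_6 (6T3) of order 12, C_3 x S_3 (6T5) of order 18, A_4 x C_2 (6T6) of order 24, S_3 x S_3 (6T9) of order 36, S_4 x C_2 (6T11) of order 48, (S_3 x S_3) : C_2 (6T13) of order 72, PGL(2,5) (6T14) of order 120, S_6 (6T16) of order 720; the others are excluded. The observed types are precisely the cycle types that occur in C_6 (6T1). Each of the other remaining candidates has further cycle types, and by the Chebotarev density theorem the matching factorization patterns would occur for a proportion of primes equal to their share of the group: D_6 (6T3) additionally contains elements of type 2+2+1+1 (3 of its 12 elements, about 25% of primes); C_3 x S_3 (6T5) additionally contains elements of type 3+1+1+1 (4 of its 18 elements, about 22% of primes); A_4 x C_2 (6T6) additionally contains elements of type 2+2+1+1, 2+1+1+1+1 (6 of its 24 elements, about 25% of primes); S_3 x S_3 (6T9) additionally contains elements of type 3+1+1+1, 2+2+1+1 (13 of its 36 elements, about 36% of primes); S_4 x C_2 (6T11) additionally contains elements of type 4+2, 4+1+1, 2+2+1+1, 2+1+1+1+1 (24 of its 48 elements, about 50% of primes); (S_3 x S_3) : C_2 (6T13) additionally contains elements of type 4+2, 3+2+1, 3+1+1+1, 2+2+1+1, 2+1+1+1+1 (49 of its 72 elements, about 68% of primes); PGL(2,5) (6T14) additionally contains elements of type 5+1, 4+1+1, 2+2+1+1 (69 of its 120 elements, about 58% of primes); S_6 (6T16) additionally contains elements of type 5+1, 4+2, 4+1+1, 3+2+1, 3+1+1+1, 2+2+1+1, 2+1+1+1+1 (544 of its 720 elements, about 76% of primes). None of the 37 primes tested shows any such pattern (for each of these groups the chance of that is below 10^-4), which rules them out. Hence G = C_6 (6T1), of order 6.

6T1: C_6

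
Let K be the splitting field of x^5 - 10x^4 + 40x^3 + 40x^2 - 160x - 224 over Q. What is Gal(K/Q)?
The polynomial f is an irreducible quintic over Q, so G = Gal(f/Q) is a transitive subgroup of S_5: one of C_5 (5T1, order 5), D_5 (5T2, order 10), F_20 (5T3, order 20), A_5 (5T4, order 60) or S_5 (5T5, order 120). The discriminant of f is 165888000000000, which is not a perfect square, so G is not contained in A_5. The transitive groups of degree 5 not contained in A_5 are: F_20 (5T3, order 20), S_5 (5T5, order 120). By Dedekind's theorem, for a prime p not dividing disc(f) the degrees of the irreducible factors of f mod p form the cycle type of an element of G. Factoring f modulo the 18 such primes p <= 73 (skipping 2, 3, 5, which divide the discriminant), each new pattern first appears at: mod 7: f = (x)(x^4 + 4x^3 + 5x^2 + 5x + 1), pattern 4+1; mod 11: f = (x^5 + x^4 + 7x^3 + 7x^2 + 5x + 7), pattern 5; mod 19: f = (x + 8)(x^2 + 8x + 17)(x^2 + 12x + 14), pattern 2+2+1; mod 41: f = (x + 3)(x + 9)(x + 15)(x + 21)(x + 24), pattern 1+1+1+1+1. No other pattern occurs in this range, so the set of observed cycle types is {4+1, 5, 2+2+1, 1+1+1+1+1}. The candidates containing elements of all these cycle types are F_20 (5T3) of order 20, S_5 (5T5) of order 120; the others are excluded. The observed types are precisely the cycle types that occur in F_20 (5T3). Each of the other remaining candidates has further cycle types, and by the Chebotarev density theorem the matching factorization patterns would occur for a proportion of primes equal to their share of the group: S_5 (5T5) additionally contains elements of type 3+2, 3+1+1, 2+1+1+1 (50 of its 120 elements, about 42% of primes). None of the 18 primes tested shows any such pattern (for each of these groups the chance of that is below 10^-4), which rules them out. Hence G = F_20 (5T3), of order 20.

F_20, the Frobenius group of order 20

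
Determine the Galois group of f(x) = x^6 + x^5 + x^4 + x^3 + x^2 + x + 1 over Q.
The polynomial f is an irreducible sextic over Q, so G = Gal(f/Q) is one of the 16 transitive subgroups 6T1, ..., 6T16 of S_6. The discriminant of f is -16807, which is not a perfect square, so G is not contained in A_6. The transitive groups of degree 6 not contained in A_6 are: C_6 (6T1, order 6), S_3 (6T2, order 6), D_6 (6T3, order 12), C_3 x S_3 (6T5, order 18), A_4 x C_2 (6T6, order 24), S_4 (6T8, order 24), S_3 x S_3 (6T9, order 36), S_4 x C_2 (6T11, order 48), (S_3 x S_3) : C_2 (6T13, order 72), PGL(2,5) (6T14, order 120), S_6 (6T16, order 720). By Dedekind's theorem, for a prime p not dividing disc(f) the degrees of the irreducible factors of f mod p form the cycle type of an element of G. Factoring f modulo the 37 such primes p <= 163 (skipping 7, which divides the discriminant), each new pattern first appears at: mod 2: f = (x^3 + x + 1)(x^3 + x^2 + 1), pattern 3+3; mod 3: f = (x^6 + x^5 + x^4 + x^3 + x^2 + x + 1), pattern 6; mod 13: f = (x^2 + 3x + 1)(x^2 + 5x + 1)(x^2 + 6x + 1), pattern 2+2+2; mod 29: f = (x + 4)(x + 5)(x + 6)(x + 9)(x + 13)(x + 22), pattern 1+1+1+1+1+1. No other pattern occurs in this range, so the set of observed cycle types is {3+3, 6, 2+2+2, 1+1+1+1+1+1}. The candidates containing elements of all these cycle types are C_6 (6T1) of order 6, D_6 (6T3) of order 12, C_3 x S_3 (6T5) of order 18, A_4 x C_2 (6T6) of order 24, S_3 x S_3 (6T9) of order 36, S_4 x C_2 (6T11) of order 48, (S_3 x S_3) : C_2 (6T13) of order 72, PGL(2,5) (6T14) of order 120, S_6 (6T16) of order 720; the others are excluded. The observed types are precisely the cycle types that occur in C_6 (6T1). Each of the other remaining candidates has further cycle types, and by the Chebotarev density theorem the matching factorization patterns would occur for a proportion of primes equal to their share of the group: D_6 (6T3) additionally contains elements of type 2+2+1+1 (3 of its 12 elements, about 25% of primes); C_3 x S_3 (6T5) additionally contains elements of type 3+1+1+1 (4 of its 18 elements, about 22% of primes); A_4 x C_2 (6T6) additionally contains elements of type 2+2+1+1, 2+1+1+1+1 (6 of its 24 elements, about 25% of primes); S_3 x S_3 (6T9) additionally contains elements of type 3+1+1+1, 2+2+1+1 (13 of its 36 elements, about 36% of primes); S_4 x C_2 (6T11) additionally contains elements of type 4+2, 4+1+1, 2+2+1+1, 2+1+1+1+1 (24 of its 48 elements, about 50% of primes); (S_3 x S_3) : C_2 (6T13) additionally contains elements of type 4+2, 3+2+1, 3+1+1+1, 2+2+1+1, 2+1+1+1+1 (49 of its 72 elements, about 68% of primes); PGL(2,5) (6T14) additionally contains elements of type 5+1, 4+1+1, 2+2+1+1 (69 of its 120 elements, about 58% of primes); S_6 (6T16) additionally contains elements of type 5+1, 4+2, 4+1+1, 3+2+1, 3+1+1+1, 2+2+1+1, 2+1+1+1+1 (544 of its 720 elements, about 76% of primes). None of the 37 primes tested shows any such pattern (for each of these groups the chance of that is below 10^-4), which rules them out. Hence G = C_6 (6T1), of order 6.

C_6, the cyclic group of order 6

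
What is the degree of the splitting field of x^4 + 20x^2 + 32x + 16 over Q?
24

The degree of the splitting field over Q equals the order of the Galois group, so first determine the group. The polynomial is an irreducible quartic over Q and its discriminant is 15007744, which is not a perfect square, so the Galois group is not contained in A_4. The resolvent cubic y^3 - 20*y^2 - 64*y + 256 is irreducible over Q. An irreducible resolvent with non-square discriminant gives S_4. The Galois group S_4 (4T5) has order 24, so the splitting field has degree 24 over Q.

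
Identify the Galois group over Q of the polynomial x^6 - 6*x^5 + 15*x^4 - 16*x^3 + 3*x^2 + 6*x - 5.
S_3 x S_3 (also written G36-)

The polynomial f is an irreducible sextic over Q, so G = Gal(f/Q) is one of the 16 transitive subgroups 6T1, ..., 6T16 of S_6. The discriminant of f is 40310784, which is not a perfect square, so G is not contained in A_6. The transitive groups of degree 6 not contained in A_6 are: C_6 (6T1, order 6), S_3 (6T2, order 6), D_6 (6T3, order 12), C_3 x S_3 (6T5, order 18), A_4 x C_2 (6T6, order 24), S_4 (6T8, order 24), S_3 x S_3 (6T9, order 36), S_4 x C_2 (6T11, order 48), (S_3 x S_3) : C_2 (6T13, order 72), PGL(2,5) (6T14, order 120), S_6 (6T16, order 720). By Dedekind's theorem, for a prime p not dividing disc(f) the degrees of the irreducible factors of f mod p form the cycle type of an element of G. Factoring f modulo the 14 such primes p <= 53 (skipping 2, 3, which divide the discriminant), each new pattern first appears at: mod 5: f = (x)(x + 1)(x^2 + x + 2)(x^2 + 2x + 3), pattern 2+2+1+1; mod 7: f = (x^6 + x^5 + x^4 + 5x^3 + 3x^2 + 6x + 2), pattern 6; mod 19: f = (x + 3)(x + 5)(x + 8)(x^3 + 16x^2 + 3x + 15), pattern 3+1+1+1; mod 31: f = (x^2 + 10)(x^2 + 8x + 18)(x^2 + 17x + 6), pattern 2+2+2; mod 43: f = (x^3 + 40x^2 + 3x + 8)(x^3 + 40x^2 + 3x + 37), pattern 3+3. No other pattern occurs in this range, so the set of observed cycle types is {2+2+1+1, 6, 3+1+1+1, 2+2+2, 3+3}. The candidates containing elements of all these cycle types are S_3 x S_3 (6T9) of order 36, (S_3 x S_3) : C_2 (6T13) of order 72, S_6 (6T16) of order 720; the others are excluded. The observed types are precisely the cycle types that occur in S_3 x S_3 (6T9) (apart from the identity). Each of the other remaining candidates has further cycle types, and by the Chebotarev density theorem the matching factorization patterns would occur for a proportion of primes equal to their share of the group: (S_3 x S_3) : C_2 (6T13) additionally contains elements of type 4+2, 3+2+1, 2+1+1+1+1 (36 of its 72 elements, about 50% of primes); S_6 (6T16) additionally contains elements of type 5+1, 4+2, 4+1+1, 3+2+1, 2+1+1+1+1 (459 of its 720 elements, about 64% of primes). None of the 14 primes tested shows any such pattern (for each of these groups the chance of that is below 10^-4), which rules them out. Hence G = S_3 x S_3 (6T9), of order 36.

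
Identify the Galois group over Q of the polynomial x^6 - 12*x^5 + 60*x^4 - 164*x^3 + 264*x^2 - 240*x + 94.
6T9: S_3 x S_3

The polynomial f is an irreducible sextic over Q, so G = Gal(f/Q) is one of the 16 transitive subgroups 6T1, ..., 6T16 of S_6. The discriminant of f is 40310784, which is not a perfect square, so G is not contained in A_6. The transitive groups of degree 6 not contained in A_6 are: C_6 (6T1, order 6), S_3 (6T2, order 6), D_6 (6T3, order 12), C_3 x S_3 (6T5, order 18), A_4 x C_2 (6T6, order 24), S_4 (6T8, order 24), S_3 x S_3 (6T9, order 36), S_4 x C_2 (6T11, order 48), (S_3 x S_3) : C_2 (6T13, order 72), PGL(2,5) (6T14, order 120), S_6 (6T16, order 720). By Dedekind's theorem, for a prime p not dividing disc(f) the degrees of the irreducible factors of f mod p form the cycle type of an element of G. Factoring f modulo the 14 such primes p <= 53 (skipping 2, 3, which divide the discriminant), each new pattern first appears at: mod 5: f = (x + 1)(x + 2)(x^2 + 2x + 3)(x^2 + 3x + 4), pattern 2+2+1+1; mod 7: f = (x^6 + 2x^5 + 4x^4 + 4x^3 + 5x^2 + 5x + 3), pattern 6; mod 19: f = (x + 8)(x + 11)(x + 13)(x^3 + 13x^2 + 12x + 14), pattern 3+1+1+1; mod 31: f = (x^2 + 8x + 4)(x^2 + 17x + 20)(x^2 + 25x + 19), pattern 2+2+2; mod 43: f = (x^3 + 37x^2 + 12x + 26)(x^3 + 37x^2 + 12x + 40), pattern 3+3. No other pattern occurs in this range, so the set of observed cycle types is {2+2+1+1, 6, 3+1+1+1, 2+2+2, 3+3}. The candidates containing elements of all these cycle types are S_3 x S_3 (6T9) of order 36, (S_3 x S_3) : C_2 (6T13) of order 72, S_6 (6T16) of order 720; the others are excluded. The observed types are precisely the cycle types that occur in S_3 x S_3 (6T9) (apart from the identity). Each of the other remaining candidates has further cycle types, and by the Chebotarev density theorem the matching factorization patterns would occur for a proportion of primes equal to their share of the group: (S_3 x S_3) : C_2 (6T13) additionally contains elements of type 4+2, 3+2+1, 2+1+1+1+1 (36 of its 72 elements, about 50% of primes); S_6 (6T16) additionally contains elements of type 5+1, 4+2, 4+1+1, 3+2+1, 2+1+1+1+1 (459 of its 720 elements, about 64% of primes). None of the 14 primes tested shows any such pattern (for each of these groups the chance of that is below 10^-4), which rules them out. Hence G = S_3 x S_3 (6T9), of order 36.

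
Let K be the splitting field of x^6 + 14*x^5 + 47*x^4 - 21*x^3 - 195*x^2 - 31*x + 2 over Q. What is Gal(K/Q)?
The polynomial f is an irreducible sextic over Q, so G = Gal(f/Q) is one of the 16 transitive subgroups 6T1, ..., 6T16 of S_6. The discriminant of f is 8413926734596681 = 91727459^2, a perfect square, so G is contained in A_6. The transitive groups of degree 6 contained in A_6 are: A_4 (6T4, order 12), S_4 (6T7, order 24), (C_3 x C_3) : C_4 (6T10, order 36), PSL(2,5) (6T12, order 60), A_6 (6T15, order 360). By Dedekind's theorem, for a prime p not dividing disc(f) the degrees of the irreducible factors of f mod p form the cycle type of an element of G. Factoring f modulo the 21 such primes p <= 79 (skipping 19, which divides the discriminant), each new pattern first appears at: mod 2: f = (x)(x^5 + x^3 + x^2 + x + 1), pattern 5+1; mod 7: f = (x^3 + 3x^2 + 4x + 1)(x^3 + 4x^2 + 3x + 2), pattern 3+3; mod 61: f = (x + 39)(x + 60)(x^2 + 45x + 29)(x^2 + 53x + 48), pattern 2+2+1+1. No other pattern occurs in this range, so the set of observed cycle types is {5+1, 3+3, 2+2+1+1}. The candidates containing elements of all these cycle types are PSL(2,5) (6T12) of order 60, A_6 (6T15) of order 360; the others are excluded. The observed types are precisely the cycle types that occur in PSL(2,5) (6T12) (apart from the identity). Each of the other remaining candidates has further cycle types, and by the Chebotarev density theorem the matching factorization patterns would occur for a proportion of primes equal to their share of the group: A_6 (6T15) additionally contains elements of type 4+2, 3+1+1+1 (130 of its 360 elements, about 36% of primes). None of the 21 primes tested shows any such pattern (for each of these groups the chance of that is below 10^-4), which rules them out. Hence G = PSL(2,5) (6T12), of order 60.

PSL(2,5)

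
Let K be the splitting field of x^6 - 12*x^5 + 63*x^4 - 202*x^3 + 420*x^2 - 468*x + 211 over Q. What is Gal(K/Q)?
The polynomial f is an irreducible sextic over Q, so G = Gal(f/Q) is one of the 16 transitive subgroups 6T1, ..., 6T16 of S_6. The discriminant of f is -28010528989632, which is not a perfect square, so G is not contained in A_6. The transitive groups of degree 6 not contained in A_6 are: C_6 (6T1, order 6), S_3 (6T2, order 6), D_6 (6T3, order 12), C_3 x S_3 (6T5, order 18), A_4 x C_2 (6T6, order 24), S_4 (6T8, order 24), S_3 x S_3 (6T9, order 36), S_4 x C_2 (6T11, order 48), (S_3 x S_3) : C_2 (6T13, order 72), PGL(2,5) (6T14, order 120), S_6 (6T16, order 720). By Dedekind's theorem, for a prime p not dividing disc(f) the degrees of the irreducible factors of f mod p form the cycle type of an element of G. Factoring f modulo the 21 such primes p <= 89 (skipping 2, 3, 7, which divide the discriminant), each new pattern first appears at: mod 5: f = (x^6 + 3x^5 + 3x^4 + 3x^3 + 2x + 1), pattern 6; mod 11: f = (x + 5)(x^5 + 5x^4 + 5x^3 + 4x^2 + 4x + 7), pattern 5+1; mod 13: f = (x + 6)(x + 12)(x^4 + 9x^3 + 11x^2 + 5x + 6), pattern 4+1+1; mod 23: f = (x + 5)(x + 18)(x^2 + 14x + 4)(x^2 + 20x + 11), pattern 2+2+1+1; mod 43: f = (x^3 + 37x^2 + 12x + 4)(x^3 + 37x^2 + 15x + 42), pattern 3+3; mod 61: f = (x^2 + 9x + 56)(x^2 + 11x + 55)(x^2 + 29x + 5), pattern 2+2+2. No other pattern occurs in this range, so the set of observed cycle types is {6, 5+1, 4+1+1, 2+2+1+1, 3+3, 2+2+2}. The candidates containing elements of all these cycle types are PGL(2,5) (6T14) of order 120, S_6 (6T16) of order 720; the others are excluded. The observed types are precisely the cycle types that occur in PGL(2,5) (6T14) (apart from the identity). Each of the other remaining candidates has further cycle types, and by the Chebotarev density theorem the matching factorization patterns would occur for a proportion of primes equal to their share of the group: S_6 (6T16) additionally contains elements of type 4+2, 3+2+1, 3+1+1+1, 2+1+1+1+1 (265 of its 720 elements, about 37% of primes). None of the 21 primes tested shows any such pattern (for each of these groups the chance of that is below 10^-4), which rules them out. Hence G = PGL(2,5) (6T14), of order 120.

PGL(2,5) (order 120)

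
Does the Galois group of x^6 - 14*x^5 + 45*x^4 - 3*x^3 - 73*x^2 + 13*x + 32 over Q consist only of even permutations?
The polynomial is irreducible of degree 6 over Q. Its discriminant is 3646117689361 = 1909481^2, a perfect square. A Galois group lies in the alternating group exactly when the discriminant is a square in Q, so the Galois group (PSL(2,5)) is contained in A_6.

Yes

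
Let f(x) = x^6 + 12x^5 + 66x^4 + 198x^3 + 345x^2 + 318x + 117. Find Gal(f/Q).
PGL(2,5)

The polynomial f is an irreducible sextic over Q, so G = Gal(f/Q) is one of the 16 transitive subgroups 6T1, ..., 6T16 of S_6. The discriminant of f is -1024192512, which is not a perfect square, so G is not contained in A_6. The transitive groups of degree 6 not contained in A_6 are: C_6 (6T1, order 6), S_3 (6T2, order 6), D_6 (6T3, order 12), C_3 x S_3 (6T5, order 18), A_4 x C_2 (6T6, order 24), S_4 (6T8, order 24), S_3 x S_3 (6T9, order 36), S_4 x C_2 (6T11, order 48), (S_3 x S_3) : C_2 (6T13, order 72), PGL(2,5) (6T14, order 120), S_6 (6T16, order 720). By Dedekind's theorem, for a prime p not dividing disc(f) the degrees of the irreducible factors of f mod p form the cycle type of an element of G. Factoring f modulo the 21 such primes p <= 89 (skipping 2, 3, 7, which divide the discriminant), each new pattern first appears at: mod 5: f = (x^6 + 2x^5 + x^4 + 3x^3 + 3x + 2), pattern 6; mod 11: f = (x + 8)(x^5 + 4x^4 + x^3 + 3x^2 + 2x + 5), pattern 5+1; mod 13: f = (x)(x + 2)(x^4 + 10x^3 + 7x^2 + 2x + 3), pattern 4+1+1; mod 23: f = (x + 15)(x + 21)(x^2 + 4x + 7)(x^2 + 18x + 7), pattern 2+2+1+1; mod 43: f = (x^3 + 25x^2 + 41x + 13)(x^3 + 30x^2 + 6x + 9), pattern 3+3; mod 61: f = (x^2 + 7x + 28)(x^2 + 20x + 10)(x^2 + 46x + 49), pattern 2+2+2. No other pattern occurs in this range, so the set of observed cycle types is {6, 5+1, 4+1+1, 2+2+1+1, 3+3, 2+2+2}. The candidates containing elements of all these cycle types are PGL(2,5) (6T14) of order 120, S_6 (6T16) of order 720; the others are excluded. The observed types are precisely the cycle types that occur in PGL(2,5) (6T14) (apart from the identity). Each of the other remaining candidates has further cycle types, and by the Chebotarev density theorem the matching factorization patterns would occur for a proportion of primes equal to their share of the group: S_6 (6T16) additionally contains elements of type 4+2, 3+2+1, 3+1+1+1, 2+1+1+1+1 (265 of its 720 elements, about 37% of primes). None of the 21 primes tested shows any such pattern (for each of these groups the chance of that is below 10^-4), which rules them out. Hence G = PGL(2,5) (6T14), of order 120.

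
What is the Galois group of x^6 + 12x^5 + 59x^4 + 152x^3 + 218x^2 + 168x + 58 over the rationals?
S_4 (order 24)

The polynomial f is an irreducible sextic over Q, so G = Gal(f/Q) is one of the 16 transitive subgroups 6T1, ..., 6T16 of S_6. The discriminant of f is -5120000, which is not a perfect square, so G is not contained in A_6. The transitive groups of degree 6 not contained in A_6 are: C_6 (6T1, order 6), S_3 (6T2, order 6), D_6 (6T3, order 12), C_3 x S_3 (6T5, order 18), A_4 x C_2 (6T6, order 24), S_4 (6T8, order 24), S_3 x S_3 (6T9, order 36), S_4 x C_2 (6T11, order 48), (S_3 x S_3) : C_2 (6T13, order 72), PGL(2,5) (6T14, order 120), S_6 (6T16, order 720). By Dedekind's theorem, for a prime p not dividing disc(f) the degrees of the irreducible factors of f mod p form the cycle type of an element of G. Factoring f modulo the 22 such primes p <= 89 (skipping 2, 5, which divide the discriminant), each new pattern first appears at: mod 3: f = (x^3 + x^2 + x + 2)(x^3 + 2x^2 + 2x + 2), pattern 3+3; mod 7: f = (x^2 + 3x + 1)(x^2 + 4x + 6)(x^2 + 5x + 5), pattern 2+2+2; mod 13: f = (x + 6)(x + 11)(x^4 + 8x^3 + x + 6), pattern 4+1+1; mod 43: f = (x + 14)(x + 33)(x^2 + 4x + 8)(x^2 + 4x + 14), pattern 2+2+1+1. No other pattern occurs in this range, so the set of observed cycle types is {3+3, 2+2+2, 4+1+1, 2+2+1+1}. The candidates containing elements of all these cycle types are S_4 (6T8) of order 24, S_4 x C_2 (6T11) of order 48, PGL(2,5) (6T14) of order 120, S_6 (6T16) of order 720; the others are excluded. The observed types are precisely the cycle types that occur in S_4 (6T8) (apart from the identity). Each of the other remaining candidates has further cycle types, and by the Chebotarev density theorem the matching factorization patterns would occur for a proportion of primes equal to their share of the group: S_4 x C_2 (6T11) additionally contains elements of type 6, 4+2, 2+1+1+1+1 (17 of its 48 elements, about 35% of primes); PGL(2,5) (6T14) additionally contains elements of type 6, 5+1 (44 of its 120 elements, about 37% of primes); S_6 (6T16) additionally contains elements of type 6, 5+1, 4+2, 3+2+1, 3+1+1+1, 2+1+1+1+1 (529 of its 720 elements, about 73% of primes). None of the 22 primes tested shows any such pattern (for each of these groups the chance of that is below 10^-4), which rules them out. Hence G = S_4 (6T8), of order 24.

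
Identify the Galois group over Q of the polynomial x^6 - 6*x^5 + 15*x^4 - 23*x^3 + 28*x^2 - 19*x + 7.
The polynomial f is an irreducible sextic over Q, so G = Gal(f/Q) is one of the 16 transitive subgroups 6T1, ..., 6T16 of S_6. The discriminant of f is -141432219, which is not a perfect square, so G is not contained in A_6. The transitive groups of degree 6 not contained in A_6 are: C_6 (6T1, order 6), S_3 (6T2, order 6), D_6 (6T3, order 12), C_3 x S_3 (6T5, order 18), A_4 x C_2 (6T6, order 24), S_4 (6T8, order 24), S_3 x S_3 (6T9, order 36), S_4 x C_2 (6T11, order 48), (S_3 x S_3) : C_2 (6T13, order 72), PGL(2,5) (6T14, order 120), S_6 (6T16, order 720). By Dedekind's theorem, for a prime p not dividing disc(f) the degrees of the irreducible factors of f mod p form the cycle type of an element of G. Factoring f modulo the 4 such primes p <= 11 (skipping 3, which divides the discriminant), each new pattern first appears at: mod 2: f = (x^6 + x^4 + x^3 + x + 1), pattern 6; mod 5: f = (x^3 + x + 1)(x^3 + 4x^2 + 4x + 2), pattern 3+3; mod 7: f = (x)(x^5 + x^4 + x^3 + 5x^2 + 2), pattern 5+1; mod 11: f = (x + 1)(x^2 + 4x + 5)(x^3 + 6x + 8), pattern 3+2+1. No other pattern occurs in this range, so the set of observed cycle types is {6, 3+3, 5+1, 3+2+1}. Among the candidates above, the only group containing elements of all these cycle types is S_6 (6T16); every other candidate lacks at least one of them. Hence G = S_6 (6T16), of order 720.

S_6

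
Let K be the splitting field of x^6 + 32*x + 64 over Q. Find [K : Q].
The degree of the splitting field over Q equals the order of the Galois group, so first determine the group. The polynomial f is an irreducible sextic over Q, so G = Gal(f/Q) is one of the 16 transitive subgroups 6T1, ..., 6T16 of S_6. The discriminant of f is -46741055340544, which is not a perfect square, so G is not contained in A_6. The transitive groups of degree 6 not contained in A_6 are: C_6 (6T1, order 6), S_3 (6T2, order 6), D_6 (6T3, order 12), C_3 x S_3 (6T5, order 18), A_4 x C_2 (6T6, order 24), S_4 (6T8, order 24), S_3 x S_3 (6T9, order 36), S_4 x C_2 (6T11, order 48), (S_3 x S_3) : C_2 (6T13, order 72), PGL(2,5) (6T14, order 120), S_6 (6T16, order 720). By Dedekind's theorem, for a prime p not dividing disc(f) the degrees of the irreducible factors of f mod p form the cycle type of an element of G. Factoring f modulo the 3 such primes p <= 7 (skipping 2, which divides the discriminant), each new pattern first appears at: mod 3: f = (x + 1)(x^2 + x + 2)(x^3 + x^2 + x + 2), pattern 3+2+1; mod 5: f = (x^3 + x^2 + 2)(x^3 + 4x^2 + x + 2), pattern 3+3; mod 7: f = (x + 4)(x^5 + 3x^4 + 2x^3 + 6x^2 + 4x + 2), pattern 5+1. No other pattern occurs in this range, so the set of observed cycle types is {3+2+1, 3+3, 5+1}. Among the candidates above, the only group containing elements of all these cycle types is S_6 (6T16); every other candidate lacks at least one of them. Hence G = S_6 (6T16), of order 720. The Galois group S_6 (6T16) has order 720, so the splitting field has degree 720 over Q.

720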